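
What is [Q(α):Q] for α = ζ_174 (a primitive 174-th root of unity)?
[Q(α):Q] = 56

The minimal polynomial of ζ_174 over Q is the 174-th cyclotomic polynomial Φ_174(x), which is irreducible over Q and has degree φ(174) = 56. Hence [Q(α):Q] = φ(174) = 56.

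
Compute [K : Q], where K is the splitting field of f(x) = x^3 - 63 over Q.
[K : Q] = 6

The roots of x^3 - 63 are ∛63, ω∛63, ω^2∛63 where ω = e^(2πi/3) is a primitive cube root of unity, so K = Q(∛63, ω). Now [Q(∛63):Q] = 3 (since 63 is not a perfect cube, x^3 - 63 is irreducible) and [Q(ω):Q] = 2. Both 2 and 3 divide [K:Q], and [K:Q] ≤ 3·2 = 6, so [K:Q] = 6. (Equivalently: Q(∛63) ⊂ R but ω ∉ R, so [K : Q(∛63)] = 2.)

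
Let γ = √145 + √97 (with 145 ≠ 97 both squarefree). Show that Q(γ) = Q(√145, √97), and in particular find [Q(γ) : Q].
[Q(γ) : Q] = 4 (equivalently, Q(γ) = Q(√145, √97))

Obviously Q(γ) ⊆ Q(√145, √97), and [Q(√145, √97):Q] = 4 (since 145, 97 are distinct squarefree integers > 1 with 14065 not a perfect square). To show equality we compute the minimal polynomial of γ. From γ = √145 + √97: γ^2 = 145 + 2√(14065) + 97 = 242 + 2√(14065), so γ^2 - 242 = 2√(14065); squaring, (γ^2 - 242)^2 = 4·14065, i.e. γ^4 - 484γ^2 + 58564 - 56260 = 0, i.e. γ^4 - 484γ^2 + 2304 = 0. So γ is a root of x^4 - 484x^2 + 2304. This polynomial is irreducible over Q: it has no rational root (each ±√145 ± √97 is irrational), and any factorization into two quadratics over Q would force √(14065) ∈ Q (pairing opposite roots) or √145, √97 ∈ Q (other pairings), all impossible. Hence [Q(γ):Q] = 4 = [Q(√145, √97):Q], so Q(γ) = Q(√145, √97).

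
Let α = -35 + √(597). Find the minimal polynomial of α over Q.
m_α(x) = x^2 + 70x + 628

From α + 35 = √(597), squaring gives (α + 35)^2 = 597, i.e. α^2 + 70α + 1225 = 597, so α^2 + 70α + 628 = 0. The discriminant of x^2 + 70x + 628 is (70)^2 - 4·(628) = 4900 - 2512 = 2388, and 4·(597) is not a perfect square in Q since 597 is squarefree and ≠ 1. Hence x^2 + 70x + 628 is irreducible over Q and is the minimal polynomial of α.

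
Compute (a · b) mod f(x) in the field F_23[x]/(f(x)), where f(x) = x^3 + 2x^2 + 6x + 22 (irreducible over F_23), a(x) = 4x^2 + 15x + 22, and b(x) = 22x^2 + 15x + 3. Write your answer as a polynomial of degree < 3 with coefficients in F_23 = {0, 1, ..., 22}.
a · b ≡ 18x^2 + 7x + 4 (mod f(x))

Multiply in F_23[x]: a(x)·b(x) = (4x^2 + 15x + 22)·(22x^2 + 15x + 3) = 19x^4 + 22x^3 + 8x^2 + 7x + 20. This has degree ≥ 3, so divide by f(x) over F_23: 19x^4 + 22x^3 + 8x^2 + 7x + 20 = (19x + 7)·(x^3 + 2x^2 + 6x + 22) + (18x^2 + 7x + 4). Hence a·b ≡ 18x^2 + 7x + 4 (mod f). (F_23[x]/(f) is a field with 23^3 = 12167 elements since f is irreducible of degree 3.)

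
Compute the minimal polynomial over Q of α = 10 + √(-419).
m_α(x) = x^2 - 20x + 519

From α - 10 = √(-419), squaring gives (α - 10)^2 = -419, i.e. α^2 - 20α + 100 = -419, so α^2 - 20α + 519 = 0. The discriminant of x^2 - 20x + 519 is (-20)^2 - 4·(519) = 400 - 2076 = -1676, and 4·(-419) is not a perfect square in Q since -419 is squarefree and ≠ 1. Hence x^2 - 20x + 519 is irreducible over Q and is the minimal polynomial of α.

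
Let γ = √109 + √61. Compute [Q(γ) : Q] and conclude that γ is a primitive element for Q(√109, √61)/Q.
[Q(γ) : Q] = 4 (equivalently, Q(γ) = Q(√109, √61))

Obviously Q(γ) ⊆ Q(√109, √61), and [Q(√109, √61):Q] = 4 (since 109, 61 are distinct squarefree integers > 1 with 6649 not a perfect square). To show equality we compute the minimal polynomial of γ. From γ = √109 + √61: γ^2 = 109 + 2√(6649) + 61 = 170 + 2√(6649), so γ^2 - 170 = 2√(6649); squaring, (γ^2 - 170)^2 = 4·6649, i.e. γ^4 - 340γ^2 + 28900 - 26596 = 0, i.e. γ^4 - 340γ^2 + 2304 = 0. So γ is a root of x^4 - 340x^2 + 2304. This polynomial is irreducible over Q: it has no rational root (each ±√109 ± √61 is irrational), and any factorization into two quadratics over Q would force √(6649) ∈ Q (pairing opposite roots) or √109, √61 ∈ Q (other pairings), all impossible. Hence [Q(γ):Q] = 4 = [Q(√109, √61):Q], so Q(γ) = Q(√109, √61).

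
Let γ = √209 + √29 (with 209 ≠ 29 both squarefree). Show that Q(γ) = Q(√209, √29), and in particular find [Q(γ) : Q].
[Q(γ) : Q] = 4 (equivalently, Q(γ) = Q(√209, √29))

Obviously Q(γ) ⊆ Q(√209, √29), and [Q(√209, √29):Q] = 4 (since 209, 29 are distinct squarefree integers > 1 with 6061 not a perfect square). To show equality we compute the minimal polynomial of γ. From γ = √209 + √29: γ^2 = 209 + 2√(6061) + 29 = 238 + 2√(6061), so γ^2 - 238 = 2√(6061); squaring, (γ^2 - 238)^2 = 4·6061, i.e. γ^4 - 476γ^2 + 56644 - 24244 = 0, i.e. γ^4 - 476γ^2 + 32400 = 0. So γ is a root of x^4 - 476x^2 + 32400. This polynomial is irreducible over Q: it has no rational root (each ±√209 ± √29 is irrational), and any factorization into two quadratics over Q would force √(6061) ∈ Q (pairing opposite roots) or √209, √29 ∈ Q (other pairings), all impossible. Hence [Q(γ):Q] = 4 = [Q(√209, √29):Q], so Q(γ) = Q(√209, √29).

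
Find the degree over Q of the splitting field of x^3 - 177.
[K : Q] = 6

The roots of x^3 - 177 are ∛177, ω∛177, ω^2∛177 where ω = e^(2πi/3) is a primitive cube root of unity, so K = Q(∛177, ω). Now [Q(∛177):Q] = 3 (since 177 is not a perfect cube, x^3 - 177 is irreducible) and [Q(ω):Q] = 2. Both 2 and 3 divide [K:Q], and [K:Q] ≤ 3·2 = 6, so [K:Q] = 6. (Equivalently: Q(∛177) ⊂ R but ω ∉ R, so [K : Q(∛177)] = 2.)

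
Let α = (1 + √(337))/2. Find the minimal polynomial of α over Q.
m_α(x) = x^2 - x - 84

From 2α - 1 = √(337), squaring gives (2α - 1)^2 = 337, i.e. 4α^2 - 4α + 1 = 337, so α^2 - α + (1 - 337)/4 = 0. Since 337 ≡ 1 (mod 4), (1 - 337)/4 = -84 ∈ Z. The polynomial x^2 - x - 84 has discriminant 1 - 4·(-84) = 337, which is not a perfect square in Q (d = 337 is squarefree and ≠ 1), so x^2 - x - 84 is irreducible over Q. It is the minimal polynomial of α.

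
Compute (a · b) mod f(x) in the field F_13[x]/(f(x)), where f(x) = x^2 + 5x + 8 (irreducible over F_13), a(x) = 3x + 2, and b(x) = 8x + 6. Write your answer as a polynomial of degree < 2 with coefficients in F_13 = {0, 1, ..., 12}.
a · b ≡ 5x + 2 (mod f(x))

Multiply in F_13[x]: a(x)·b(x) = (3x + 2)·(8x + 6) = 11x^2 + 8x + 12. This has degree ≥ 2, so divide by f(x) over F_13: 11x^2 + 8x + 12 = (11)·(x^2 + 5x + 8) + (5x + 2). Hence a·b ≡ 5x + 2 (mod f). (F_13[x]/(f) is a field with 13^2 = 169 elements since f is irreducible of degree 2.)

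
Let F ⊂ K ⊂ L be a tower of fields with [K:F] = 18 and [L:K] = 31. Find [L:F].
[L:F] = 558

The tower law says that for any tower of field extensions F ⊂ K ⊂ L with finite degrees, [L:F] = [L:K] · [K:F]. Here this gives [L:F] = 31 · 18 = 558.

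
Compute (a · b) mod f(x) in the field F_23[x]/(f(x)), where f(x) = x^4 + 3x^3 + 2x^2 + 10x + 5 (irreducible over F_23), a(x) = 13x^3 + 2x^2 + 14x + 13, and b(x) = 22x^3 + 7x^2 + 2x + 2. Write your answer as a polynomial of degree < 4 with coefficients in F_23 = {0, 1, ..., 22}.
a · b ≡ 19x^3 + 9x^2 + 20x + 7 (mod f(x))

Multiply in F_23[x]: a(x)·b(x) = (13x^3 + 2x^2 + 14x + 13)·(22x^3 + 7x^2 + 2x + 2) = 10x^6 + 20x^5 + 3x^4 + 8x^2 + 8x + 3. This has degree ≥ 4, so divide by f(x) over F_23: 10x^6 + 20x^5 + 3x^4 + 8x^2 + 8x + 3 = (10x^2 + 13x + 13)·(x^4 + 3x^3 + 2x^2 + 10x + 5) + (19x^3 + 9x^2 + 20x + 7). Hence a·b ≡ 19x^3 + 9x^2 + 20x + 7 (mod f). (F_23[x]/(f) is a field with 23^4 = 279841 elements since f is irreducible of degree 4.)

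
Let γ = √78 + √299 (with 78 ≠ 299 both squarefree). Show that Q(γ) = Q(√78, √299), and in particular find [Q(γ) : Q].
[Q(γ) : Q] = 4 (equivalently, Q(γ) = Q(√78, √299))

Obviously Q(γ) ⊆ Q(√78, √299), and [Q(√78, √299):Q] = 4 (since 78, 299 are distinct squarefree integers > 1 with 23322 not a perfect square). To show equality we compute the minimal polynomial of γ. From γ = √78 + √299: γ^2 = 78 + 2√(23322) + 299 = 377 + 2√(23322), so γ^2 - 377 = 2√(23322); squaring, (γ^2 - 377)^2 = 4·23322, i.e. γ^4 - 754γ^2 + 142129 - 93288 = 0, i.e. γ^4 - 754γ^2 + 48841 = 0. So γ is a root of x^4 - 754x^2 + 48841. This polynomial is irreducible over Q: it has no rational root (each ±√78 ± √299 is irrational), and any factorization into two quadratics over Q would force √(23322) ∈ Q (pairing opposite roots) or √78, √299 ∈ Q (other pairings), all impossible. Hence [Q(γ):Q] = 4 = [Q(√78, √299):Q], so Q(γ) = Q(√78, √299).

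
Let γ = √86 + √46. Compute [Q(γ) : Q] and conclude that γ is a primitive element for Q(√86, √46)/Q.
[Q(γ) : Q] = 4 (equivalently, Q(γ) = Q(√86, √46))

Obviously Q(γ) ⊆ Q(√86, √46), and [Q(√86, √46):Q] = 4 (since 86, 46 are distinct squarefree integers > 1 with 3956 not a perfect square). To show equality we compute the minimal polynomial of γ. From γ = √86 + √46: γ^2 = 86 + 2√(3956) + 46 = 132 + 2√(3956), so γ^2 - 132 = 2√(3956); squaring, (γ^2 - 132)^2 = 4·3956, i.e. γ^4 - 264γ^2 + 17424 - 15824 = 0, i.e. γ^4 - 264γ^2 + 1600 = 0. So γ is a root of x^4 - 264x^2 + 1600. This polynomial is irreducible over Q: it has no rational root (each ±√86 ± √46 is irrational), and any factorization into two quadratics over Q would force √(3956) ∈ Q (pairing opposite roots) or √86, √46 ∈ Q (other pairings), all impossible. Hence [Q(γ):Q] = 4 = [Q(√86, √46):Q], so Q(γ) = Q(√86, √46).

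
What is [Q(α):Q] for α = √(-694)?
[Q(α):Q] = 2

[Q(α):Q] equals the degree of the minimal polynomial of α. Here α^2 = -694 and x^2 + 694 is irreducible (d = -694 is squarefree, ≠ 1, hence not a square), so deg(m_α) = 2. Thus [Q(α):Q] = 2.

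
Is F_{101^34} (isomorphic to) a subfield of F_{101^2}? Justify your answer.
No: F_{101^34} is not a subfield of F_{101^2}

F_{p^m} embeds in F_{p^n} iff m | n. Here 34 ∤ 2 (since 2 = 0·34 + 2 with remainder 2 ≠ 0), so F_{101^34} is not a subfield of F_{101^2}. Equivalently: if it were, the tower law would give 34 = [F_{101^34}:F_101] dividing [F_{101^2}:F_101] = 2, contradiction.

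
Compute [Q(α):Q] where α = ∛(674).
[Q(α):Q] = 3

The minimal polynomial of α is x^3 - 674, irreducible over Q since 674 is not a perfect cube (so x^3 - 674 has no rational root). Hence [Q(α):Q] = deg(m_α) = 3.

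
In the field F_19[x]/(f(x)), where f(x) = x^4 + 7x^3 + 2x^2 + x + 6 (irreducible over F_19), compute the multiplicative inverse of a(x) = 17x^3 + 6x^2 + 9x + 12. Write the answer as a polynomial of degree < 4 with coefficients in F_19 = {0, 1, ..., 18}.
a(x)^(-1) ≡ 17x^3 + 16x^2 + 18x + 11 (mod f(x))

Since f is irreducible over F_19, F_19[x]/(f) is a field and a(x) ≠ 0 has an inverse. Apply the extended Euclidean algorithm to f(x) and a(x) in F_19[x]: f(x) = (9x + 14)·a(x) + (8x^2 + 14x + 9);  a(x) = (14x)·(8x^2 + 14x + 9) + (16x + 12);  (8x^2 + 14x + 9) = (10x + 10)·(16x + 12) + (3). The last nonzero remainder is the constant 3 = gcd(f, a) in F_19. Back-substituting through the division chain expresses 3 = s(x)·a(x) + t(x)·f(x) with s(x) ≡ 13x^3 + 10x^2 + 16x + 14 (mod f), so (13x^3 + 10x^2 + 16x + 14)·a(x) ≡ 3 (mod f). Multiplying by 3^(-1) ≡ 13 in F_19 gives a(x)^(-1) ≡ 13·(13x^3 + 10x^2 + 16x + 14) ≡ 17x^3 + 16x^2 + 18x + 11 (mod f). Check: (17x^3 + 6x^2 + 9x + 12)·(17x^3 + 16x^2 + 18x + 11) = 4x^6 + 13x^5 + 4x^4 + 16x^3 + 2x^2 + 11x + 18 ≡ 1 (mod x^4 + 7x^3 + 2x^2 + x + 6).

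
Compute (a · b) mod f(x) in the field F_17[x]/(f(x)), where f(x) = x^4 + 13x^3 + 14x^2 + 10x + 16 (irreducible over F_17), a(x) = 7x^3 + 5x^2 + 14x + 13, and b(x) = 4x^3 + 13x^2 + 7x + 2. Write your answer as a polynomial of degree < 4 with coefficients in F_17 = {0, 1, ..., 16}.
a · b ≡ 3x^3 + 16 (mod f(x))

Multiply in F_17[x]: a(x)·b(x) = (7x^3 + 5x^2 + 14x + 13)·(4x^3 + 13x^2 + 7x + 2) = 11x^6 + 9x^5 + 11x^3 + 5x^2 + 9. This has degree ≥ 4, so divide by f(x) over F_17: 11x^6 + 9x^5 + 11x^3 + 5x^2 + 9 = (11x^2 + 2x + 7)·(x^4 + 13x^3 + 14x^2 + 10x + 16) + (3x^3 + 16). Hence a·b ≡ 3x^3 + 16 (mod f). (F_17[x]/(f) is a field with 17^4 = 83521 elements since f is irreducible of degree 4.)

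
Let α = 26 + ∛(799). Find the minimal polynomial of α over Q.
m_α(x) = x^3 - 78x^2 + 2028x - 18375

Set β = α - 26 = ∛(799), so β^3 = 799. Then (α - 26)^3 - 799 = 0, i.e. α is a root of g(x) = (x - 26)^3 - 799 = x^3 - 78x^2 + 2028x - 18375. Since g(x) = h(x - 26) where h(x) = x^3 - 799, and h is irreducible over Q (because 799 is not a perfect cube, so h has no rational root, and a monic cubic with no rational root is irreducible), g is also irreducible (irreducibility is preserved under the substitution x → x - 26). Hence m_α(x) = x^3 - 78x^2 + 2028x - 18375.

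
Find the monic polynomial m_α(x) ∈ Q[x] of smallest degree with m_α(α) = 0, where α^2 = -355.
m_α(x) = x^2 + 355

α satisfies α^2 + 355 = 0, so x^2 + 355 annihilates α. Since d = -355 is squarefree and ≠ 1, it is not a perfect square in Q, so x^2 + 355 has no rational root and is therefore irreducible over Q (a degree-2 polynomial over a field is irreducible iff it has no root). Hence m_α(x) = x^2 + 355.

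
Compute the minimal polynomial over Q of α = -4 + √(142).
m_α(x) = x^2 + 8x - 126

From α + 4 = √(142), squaring gives (α + 4)^2 = 142, i.e. α^2 + 8α + 16 = 142, so α^2 + 8α - 126 = 0. The discriminant of x^2 + 8x - 126 is (8)^2 - 4·(-126) = 64 + 504 = 568, and 4·(142) is not a perfect square in Q since 142 is squarefree and ≠ 1. Hence x^2 + 8x - 126 is irreducible over Q and is the minimal polynomial of α.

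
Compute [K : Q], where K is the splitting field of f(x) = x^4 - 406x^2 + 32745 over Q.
[K : Q] = 4

Solving the quadratic in x^2: x^2 = (406 ± √(406^2 - 4·32745))/2 = (406 ± √33856)/2 = (406 ± 184)/2, giving x^2 = 111 or x^2 = 295. So f(x) = (x^2 - 111)(x^2 - 295) and the roots of f are ±√111, ±√295. Hence the splitting field is K = Q(√111, √295). Since 111 and 295 are distinct squarefree integers > 1, their product 32745 is not a perfect square, so √295 ∉ Q(√111). By the tower law [K:Q] = [Q(√111,√295):Q(√111)] · [Q(√111):Q] = 2 · 2 = 4.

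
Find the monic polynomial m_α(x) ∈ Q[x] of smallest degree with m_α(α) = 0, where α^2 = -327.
m_α(x) = x^2 + 327

α satisfies α^2 + 327 = 0, so x^2 + 327 annihilates α. Since d = -327 is squarefree and ≠ 1, it is not a perfect square in Q, so x^2 + 327 has no rational root and is therefore irreducible over Q (a degree-2 polynomial over a field is irreducible iff it has no root). Hence m_α(x) = x^2 + 327.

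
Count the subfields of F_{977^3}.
F_{977^3} has 2 subfields

The subfields of F_{p^n} are exactly the fields F_{p^d} for d | n (each is the fixed field of the unique index-d subgroup of Gal(F_{p^n}/F_p) ≅ Z/nZ). The divisors of n = 3 are {1, 3}, giving 2 subfields: F_{977^1}, F_{977^3}.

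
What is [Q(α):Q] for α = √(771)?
[Q(α):Q] = 2

[Q(α):Q] equals the degree of the minimal polynomial of α. Here α^2 = 771 and x^2 - 771 is irreducible (d = 771 is squarefree, ≠ 1, hence not a square), so deg(m_α) = 2. Thus [Q(α):Q] = 2.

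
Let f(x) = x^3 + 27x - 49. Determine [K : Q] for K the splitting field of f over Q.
[K : Q] = 6

By the rational root test, any rational root of the monic integer polynomial f(x) = x^3 + 27x - 49 must be an integer dividing the constant term -49, i.e. one of ±{1, 7, 49}. Evaluating: f(1) = -21, f(-1) = -77, f(7) = 483, f(-7) = -581, f(49) = 118923, f(-49) = -119021; none is 0, so f has no rational root and is therefore irreducible over Q (a cubic with no linear factor over a field is irreducible). For an irreducible cubic, the Galois group is A_3 or S_3 according as the discriminant disc(f) = -4a^3 - 27b^2 = -4·(27)^3 - 27·(-49)^2 = -143559 is or is not a square in Q. Here disc(f) = -143559 is not a perfect square in Q, so the Galois group of f over Q is not contained in A_3 and must be all of S_3. The splitting field has degree |S_3| = 6 over Q, so [K : Q] = 6.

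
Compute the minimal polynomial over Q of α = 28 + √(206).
m_α(x) = x^2 - 56x + 578

From α - 28 = √(206), squaring gives (α - 28)^2 = 206, i.e. α^2 - 56α + 784 = 206, so α^2 - 56α + 578 = 0. The discriminant of x^2 - 56x + 578 is (-56)^2 - 4·(578) = 3136 - 2312 = 824, and 4·(206) is not a perfect square in Q since 206 is squarefree and ≠ 1. Hence x^2 - 56x + 578 is irreducible over Q and is the minimal polynomial of α.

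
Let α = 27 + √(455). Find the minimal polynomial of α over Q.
m_α(x) = x^2 - 54x + 274

From α - 27 = √(455), squaring gives (α - 27)^2 = 455, i.e. α^2 - 54α + 729 = 455, so α^2 - 54α + 274 = 0. The discriminant of x^2 - 54x + 274 is (-54)^2 - 4·(274) = 2916 - 1096 = 1820, and 4·(455) is not a perfect square in Q since 455 is squarefree and ≠ 1. Hence x^2 - 54x + 274 is irreducible over Q and is the minimal polynomial of α.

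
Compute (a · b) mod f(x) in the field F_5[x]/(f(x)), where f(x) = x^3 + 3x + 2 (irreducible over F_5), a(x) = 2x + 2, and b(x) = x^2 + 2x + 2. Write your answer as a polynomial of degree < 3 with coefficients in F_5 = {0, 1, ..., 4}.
a · b ≡ x^2 + 2x (mod f(x))

Multiply in F_5[x]: a(x)·b(x) = (2x + 2)·(x^2 + 2x + 2) = 2x^3 + x^2 + 3x + 4. This has degree ≥ 3, so divide by f(x) over F_5: 2x^3 + x^2 + 3x + 4 = (2)·(x^3 + 3x + 2) + (x^2 + 2x). Hence a·b ≡ x^2 + 2x (mod f). (F_5[x]/(f) is a field with 5^3 = 125 elements since f is irreducible of degree 3.)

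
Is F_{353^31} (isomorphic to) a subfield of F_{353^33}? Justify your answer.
No: F_{353^31} is not a subfield of F_{353^33}

F_{p^m} embeds in F_{p^n} iff m | n. Here 31 ∤ 33 (since 33 = 1·31 + 2 with remainder 2 ≠ 0), so F_{353^31} is not a subfield of F_{353^33}. Equivalently: if it were, the tower law would give 31 = [F_{353^31}:F_353] dividing [F_{353^33}:F_353] = 33, contradiction.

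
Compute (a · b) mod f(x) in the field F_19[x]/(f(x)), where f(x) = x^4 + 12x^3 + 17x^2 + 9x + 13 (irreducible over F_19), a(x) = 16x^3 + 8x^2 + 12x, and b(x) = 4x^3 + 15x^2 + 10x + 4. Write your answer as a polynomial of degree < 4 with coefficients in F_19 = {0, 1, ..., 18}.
a · b ≡ 7x^3 + 13x^2 + 10x + 11 (mod f(x))

Multiply in F_19[x]: a(x)·b(x) = (16x^3 + 8x^2 + 12x)·(4x^3 + 15x^2 + 10x + 4) = 7x^6 + 6x^5 + 5x^4 + x^3 + 10x. This has degree ≥ 4, so divide by f(x) over F_19: 7x^6 + 6x^5 + 5x^4 + x^3 + 10x = (7x^2 + 17x + 5)·(x^4 + 12x^3 + 17x^2 + 9x + 13) + (7x^3 + 13x^2 + 10x + 11). Hence a·b ≡ 7x^3 + 13x^2 + 10x + 11 (mod f). (F_19[x]/(f) is a field with 19^4 = 130321 elements since f is irreducible of degree 4.)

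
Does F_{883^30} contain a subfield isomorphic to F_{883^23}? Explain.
No: F_{883^23} is not a subfield of F_{883^30}

F_{p^m} embeds in F_{p^n} iff m | n. Here 23 ∤ 30 (since 30 = 1·23 + 7 with remainder 7 ≠ 0), so F_{883^23} is not a subfield of F_{883^30}. Equivalently: if it were, the tower law would give 23 = [F_{883^23}:F_883] dividing [F_{883^30}:F_883] = 30, contradiction.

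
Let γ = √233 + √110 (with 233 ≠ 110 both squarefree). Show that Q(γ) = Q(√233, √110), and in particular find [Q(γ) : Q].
[Q(γ) : Q] = 4 (equivalently, Q(γ) = Q(√233, √110))

Obviously Q(γ) ⊆ Q(√233, √110), and [Q(√233, √110):Q] = 4 (since 233, 110 are distinct squarefree integers > 1 with 25630 not a perfect square). To show equality we compute the minimal polynomial of γ. From γ = √233 + √110: γ^2 = 233 + 2√(25630) + 110 = 343 + 2√(25630), so γ^2 - 343 = 2√(25630); squaring, (γ^2 - 343)^2 = 4·25630, i.e. γ^4 - 686γ^2 + 117649 - 102520 = 0, i.e. γ^4 - 686γ^2 + 15129 = 0. So γ is a root of x^4 - 686x^2 + 15129. This polynomial is irreducible over Q: it has no rational root (each ±√233 ± √110 is irrational), and any factorization into two quadratics over Q would force √(25630) ∈ Q (pairing opposite roots) or √233, √110 ∈ Q (other pairings), all impossible. Hence [Q(γ):Q] = 4 = [Q(√233, √110):Q], so Q(γ) = Q(√233, √110).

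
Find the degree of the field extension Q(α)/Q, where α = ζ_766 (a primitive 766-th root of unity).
[Q(α):Q] = 382

The minimal polynomial of ζ_766 over Q is the 766-th cyclotomic polynomial Φ_766(x), which is irreducible over Q and has degree φ(766) = 382. Hence [Q(α):Q] = φ(766) = 382.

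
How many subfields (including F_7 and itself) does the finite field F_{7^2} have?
F_{7^2} has 2 subfields

The subfields of F_{p^n} are exactly the fields F_{p^d} for d | n (each is the fixed field of the unique index-d subgroup of Gal(F_{p^n}/F_p) ≅ Z/nZ). The divisors of n = 2 are {1, 2}, giving 2 subfields: F_{7^1}, F_{7^2}.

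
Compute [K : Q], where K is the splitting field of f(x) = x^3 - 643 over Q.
[K : Q] = 6

The roots of x^3 - 643 are ∛643, ω∛643, ω^2∛643 where ω = e^(2πi/3) is a primitive cube root of unity, so K = Q(∛643, ω). Now [Q(∛643):Q] = 3 (since 643 is not a perfect cube, x^3 - 643 is irreducible) and [Q(ω):Q] = 2. Both 2 and 3 divide [K:Q], and [K:Q] ≤ 3·2 = 6, so [K:Q] = 6. (Equivalently: Q(∛643) ⊂ R but ω ∉ R, so [K : Q(∛643)] = 2.)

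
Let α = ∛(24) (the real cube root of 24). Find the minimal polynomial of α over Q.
m_α(x) = x^3 - 24

α satisfies α^3 = 24, so x^3 - 24 annihilates α. By the rational root test, a rational root p/q (in lowest terms) of x^3 - 24 would satisfy p^3 = 24 q^3, forcing q = 1 and p^3 = 24; but 24 is not a perfect cube, contradiction. A monic cubic over Q with no rational root is irreducible (any nontrivial factorization would include a linear factor). Hence x^3 - 24 is the minimal polynomial of α, and in particular [Q(α):Q] = 3.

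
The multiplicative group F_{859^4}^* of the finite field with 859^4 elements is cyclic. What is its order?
|F_{859^4}^*| = 544468370160

F_{859^4} has 859^4 = 544468370161 elements; its multiplicative group consists of all nonzero elements, so |F_{859^4}^*| = 544468370161 - 1 = 544468370160. (It is cyclic since any finite subgroup of the multiplicative group of a field is cyclic.)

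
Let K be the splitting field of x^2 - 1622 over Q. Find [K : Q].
[K : Q] = 2

f(x) = x^2 - 1622 factors as (x - √1622)(x + √1622). The splitting field is K = Q(√1622). Since 1622 is squarefree and > 1, it is not a perfect square, so x^2 - 1622 is irreducible over Q and [Q(√1622) : Q] = 2. Hence [K : Q] = 2.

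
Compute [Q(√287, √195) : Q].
[Q(√287, √195) : Q] = 4

[Q(√287):Q] = 2 (min poly x^2 - 287, irreducible since 287 is squarefree > 1). For the top step, suppose √195 ∈ Q(√287), say √195 = c + d√287 with c, d ∈ Q. Squaring: 195 = c^2 + 287d^2 + 2cd√287. Since √287 ∉ Q this forces 2cd = 0. If d = 0 then √195 = c ∈ Q, contradicting 195 squarefree > 1. If c = 0 then 195 = 287d^2, so 287·195 = (287d)^2 is a perfect square in Q — but 287·195 = 55965 is not a perfect square (since 287 and 195 are distinct squarefree integers). Contradiction. Hence √195 ∉ Q(√287), so x^2 - 195 stays irreducible over Q(√287) and [Q(√287, √195) : Q(√287)] = 2. By the tower law, [Q(√287, √195) : Q] = 2 · 2 = 4.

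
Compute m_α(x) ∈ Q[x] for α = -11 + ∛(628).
m_α(x) = x^3 + 33x^2 + 363x + 703

Set β = α + 11 = ∛(628), so β^3 = 628. Then (α + 11)^3 - 628 = 0, i.e. α is a root of g(x) = (x + 11)^3 - 628 = x^3 + 33x^2 + 363x + 703. Since g(x) = h(x + 11) where h(x) = x^3 - 628, and h is irreducible over Q (because 628 is not a perfect cube, so h has no rational root, and a monic cubic with no rational root is irreducible), g is also irreducible (irreducibility is preserved under the substitution x → x + 11). Hence m_α(x) = x^3 + 33x^2 + 363x + 703.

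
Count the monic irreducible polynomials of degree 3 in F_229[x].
There are 4002920 monic irreducible polynomials of degree 3 over F_229

Each element of F_{229^3} that lies in no proper subfield is a root of exactly one monic irreducible of degree 3 over F_229, and each such polynomial has 3 distinct roots in F_{229^3}. By Möbius inversion the count is N_229(3) = (1/3) Σ_{d|3} μ(3/d) · 229^d = (1/3)(μ(3)·229^1 + μ(1)·229^3) = 12008760/3 = 4002920.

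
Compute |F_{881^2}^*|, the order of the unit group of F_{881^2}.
|F_{881^2}^*| = 776160

F_{881^2} has 881^2 = 776161 elements; its multiplicative group consists of all nonzero elements, so |F_{881^2}^*| = 776161 - 1 = 776160. (It is cyclic since any finite subgroup of the multiplicative group of a field is cyclic.)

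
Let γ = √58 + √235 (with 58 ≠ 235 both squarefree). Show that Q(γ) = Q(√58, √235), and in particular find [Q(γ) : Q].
[Q(γ) : Q] = 4 (equivalently, Q(γ) = Q(√58, √235))

Obviously Q(γ) ⊆ Q(√58, √235), and [Q(√58, √235):Q] = 4 (since 58, 235 are distinct squarefree integers > 1 with 13630 not a perfect square). To show equality we compute the minimal polynomial of γ. From γ = √58 + √235: γ^2 = 58 + 2√(13630) + 235 = 293 + 2√(13630), so γ^2 - 293 = 2√(13630); squaring, (γ^2 - 293)^2 = 4·13630, i.e. γ^4 - 586γ^2 + 85849 - 54520 = 0, i.e. γ^4 - 586γ^2 + 31329 = 0. So γ is a root of x^4 - 586x^2 + 31329. This polynomial is irreducible over Q: it has no rational root (each ±√58 ± √235 is irrational), and any factorization into two quadratics over Q would force √(13630) ∈ Q (pairing opposite roots) or √58, √235 ∈ Q (other pairings), all impossible. Hence [Q(γ):Q] = 4 = [Q(√58, √235):Q], so Q(γ) = Q(√58, √235).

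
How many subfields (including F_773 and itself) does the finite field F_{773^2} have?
F_{773^2} has 2 subfields

The subfields of F_{p^n} are exactly the fields F_{p^d} for d | n (each is the fixed field of the unique index-d subgroup of Gal(F_{p^n}/F_p) ≅ Z/nZ). The divisors of n = 2 are {1, 2}, giving 2 subfields: F_{773^1}, F_{773^2}.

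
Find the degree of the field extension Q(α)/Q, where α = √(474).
[Q(α):Q] = 2

[Q(α):Q] equals the degree of the minimal polynomial of α. Here α^2 = 474 and x^2 - 474 is irreducible (d = 474 is squarefree, ≠ 1, hence not a square), so deg(m_α) = 2. Thus [Q(α):Q] = 2.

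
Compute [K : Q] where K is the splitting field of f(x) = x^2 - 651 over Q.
[K : Q] = 2

f(x) = x^2 - 651 factors as (x - √651)(x + √651). The splitting field is K = Q(√651). Since 651 is squarefree and > 1, it is not a perfect square, so x^2 - 651 is irreducible over Q and [Q(√651) : Q] = 2. Hence [K : Q] = 2.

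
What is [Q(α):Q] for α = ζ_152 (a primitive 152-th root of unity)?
[Q(α):Q] = 72

The minimal polynomial of ζ_152 over Q is the 152-th cyclotomic polynomial Φ_152(x), which is irreducible over Q and has degree φ(152) = 72. Hence [Q(α):Q] = φ(152) = 72.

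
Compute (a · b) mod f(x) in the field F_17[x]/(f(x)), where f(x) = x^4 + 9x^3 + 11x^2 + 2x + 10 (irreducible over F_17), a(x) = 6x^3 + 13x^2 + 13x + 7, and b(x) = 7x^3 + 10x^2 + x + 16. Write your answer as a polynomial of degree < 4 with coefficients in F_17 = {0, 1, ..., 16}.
a · b ≡ 12x^3 + 4x^2 + 8x + 1 (mod f(x))

Multiply in F_17[x]: a(x)·b(x) = (6x^3 + 13x^2 + 13x + 7)·(7x^3 + 10x^2 + x + 16) = 8x^6 + 15x^5 + 6x^4 + 16x^3 + 2x^2 + 11x + 10. This has degree ≥ 4, so divide by f(x) over F_17: 8x^6 + 15x^5 + 6x^4 + 16x^3 + 2x^2 + 11x + 10 = (8x^2 + 11x + 6)·(x^4 + 9x^3 + 11x^2 + 2x + 10) + (12x^3 + 4x^2 + 8x + 1). Hence a·b ≡ 12x^3 + 4x^2 + 8x + 1 (mod f). (F_17[x]/(f) is a field with 17^4 = 83521 elements since f is irreducible of degree 4.)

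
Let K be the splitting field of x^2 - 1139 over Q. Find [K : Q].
[K : Q] = 2

f(x) = x^2 - 1139 factors as (x - √1139)(x + √1139). The splitting field is K = Q(√1139). Since 1139 is squarefree and > 1, it is not a perfect square, so x^2 - 1139 is irreducible over Q and [Q(√1139) : Q] = 2. Hence [K : Q] = 2.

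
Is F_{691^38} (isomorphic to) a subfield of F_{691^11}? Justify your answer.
No: F_{691^38} is not a subfield of F_{691^11}

F_{p^m} embeds in F_{p^n} iff m | n. Here 38 ∤ 11 (since 11 = 0·38 + 11 with remainder 11 ≠ 0), so F_{691^38} is not a subfield of F_{691^11}. Equivalently: if it were, the tower law would give 38 = [F_{691^38}:F_691] dividing [F_{691^11}:F_691] = 11, contradiction.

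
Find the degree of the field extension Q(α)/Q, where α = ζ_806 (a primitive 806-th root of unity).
[Q(α):Q] = 360

The minimal polynomial of ζ_806 over Q is the 806-th cyclotomic polynomial Φ_806(x), which is irreducible over Q and has degree φ(806) = 360. Hence [Q(α):Q] = φ(806) = 360.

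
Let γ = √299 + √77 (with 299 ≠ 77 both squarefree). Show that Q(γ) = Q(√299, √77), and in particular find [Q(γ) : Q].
[Q(γ) : Q] = 4 (equivalently, Q(γ) = Q(√299, √77))

Obviously Q(γ) ⊆ Q(√299, √77), and [Q(√299, √77):Q] = 4 (since 299, 77 are distinct squarefree integers > 1 with 23023 not a perfect square). To show equality we compute the minimal polynomial of γ. From γ = √299 + √77: γ^2 = 299 + 2√(23023) + 77 = 376 + 2√(23023), so γ^2 - 376 = 2√(23023); squaring, (γ^2 - 376)^2 = 4·23023, i.e. γ^4 - 752γ^2 + 141376 - 92092 = 0, i.e. γ^4 - 752γ^2 + 49284 = 0. So γ is a root of x^4 - 752x^2 + 49284. This polynomial is irreducible over Q: it has no rational root (each ±√299 ± √77 is irrational), and any factorization into two quadratics over Q would force √(23023) ∈ Q (pairing opposite roots) or √299, √77 ∈ Q (other pairings), all impossible. Hence [Q(γ):Q] = 4 = [Q(√299, √77):Q], so Q(γ) = Q(√299, √77).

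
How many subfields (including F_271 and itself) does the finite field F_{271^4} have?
F_{271^4} has 3 subfields

The subfields of F_{p^n} are exactly the fields F_{p^d} for d | n (each is the fixed field of the unique index-d subgroup of Gal(F_{p^n}/F_p) ≅ Z/nZ). The divisors of n = 4 are {1, 2, 4}, giving 3 subfields: F_{271^1}, F_{271^2}, F_{271^4}.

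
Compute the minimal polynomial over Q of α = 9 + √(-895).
m_α(x) = x^2 - 18x + 976

From α - 9 = √(-895), squaring gives (α - 9)^2 = -895, i.e. α^2 - 18α + 81 = -895, so α^2 - 18α + 976 = 0. The discriminant of x^2 - 18x + 976 is (-18)^2 - 4·(976) = 324 - 3904 = -3580, and 4·(-895) is not a perfect square in Q since -895 is squarefree and ≠ 1. Hence x^2 - 18x + 976 is irreducible over Q and is the minimal polynomial of α.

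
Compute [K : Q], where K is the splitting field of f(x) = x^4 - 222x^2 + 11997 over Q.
[K : Q] = 4

Solving the quadratic in x^2: x^2 = (222 ± √(222^2 - 4·11997))/2 = (222 ± √1296)/2 = (222 ± 36)/2, giving x^2 = 129 or x^2 = 93. So f(x) = (x^2 - 129)(x^2 - 93) and the roots of f are ±√129, ±√93. Hence the splitting field is K = Q(√129, √93). Since 129 and 93 are distinct squarefree integers > 1, their product 11997 is not a perfect square, so √93 ∉ Q(√129). By the tower law [K:Q] = [Q(√129,√93):Q(√129)] · [Q(√129):Q] = 2 · 2 = 4.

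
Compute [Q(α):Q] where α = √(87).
[Q(α):Q] = 2

[Q(α):Q] equals the degree of the minimal polynomial of α. Here α^2 = 87 and x^2 - 87 is irreducible (d = 87 is squarefree, ≠ 1, hence not a square), so deg(m_α) = 2. Thus [Q(α):Q] = 2.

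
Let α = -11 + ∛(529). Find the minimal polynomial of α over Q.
m_α(x) = x^3 + 33x^2 + 363x + 802

Set β = α + 11 = ∛(529), so β^3 = 529. Then (α + 11)^3 - 529 = 0, i.e. α is a root of g(x) = (x + 11)^3 - 529 = x^3 + 33x^2 + 363x + 802. Since g(x) = h(x + 11) where h(x) = x^3 - 529, and h is irreducible over Q (because 529 is not a perfect cube, so h has no rational root, and a monic cubic with no rational root is irreducible), g is also irreducible (irreducibility is preserved under the substitution x → x + 11). Hence m_α(x) = x^3 + 33x^2 + 363x + 802.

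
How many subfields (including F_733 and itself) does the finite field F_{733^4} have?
F_{733^4} has 3 subfields

The subfields of F_{p^n} are exactly the fields F_{p^d} for d | n (each is the fixed field of the unique index-d subgroup of Gal(F_{p^n}/F_p) ≅ Z/nZ). The divisors of n = 4 are {1, 2, 4}, giving 3 subfields: F_{733^1}, F_{733^2}, F_{733^4}.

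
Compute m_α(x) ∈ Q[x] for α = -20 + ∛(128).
m_α(x) = x^3 + 60x^2 + 1200x + 7872

Set β = α + 20 = ∛(128), so β^3 = 128. Then (α + 20)^3 - 128 = 0, i.e. α is a root of g(x) = (x + 20)^3 - 128 = x^3 + 60x^2 + 1200x + 7872. Since g(x) = h(x + 20) where h(x) = x^3 - 128, and h is irreducible over Q (because 128 is not a perfect cube, so h has no rational root, and a monic cubic with no rational root is irreducible), g is also irreducible (irreducibility is preserved under the substitution x → x + 20). Hence m_α(x) = x^3 + 60x^2 + 1200x + 7872.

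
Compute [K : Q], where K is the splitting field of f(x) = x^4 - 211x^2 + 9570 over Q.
[K : Q] = 4

Solving the quadratic in x^2: x^2 = (211 ± √(211^2 - 4·9570))/2 = (211 ± √6241)/2 = (211 ± 79)/2, giving x^2 = 66 or x^2 = 145. So f(x) = (x^2 - 66)(x^2 - 145) and the roots of f are ±√66, ±√145. Hence the splitting field is K = Q(√66, √145). Since 66 and 145 are distinct squarefree integers > 1, their product 9570 is not a perfect square, so √145 ∉ Q(√66). By the tower law [K:Q] = [Q(√66,√145):Q(√66)] · [Q(√66):Q] = 2 · 2 = 4.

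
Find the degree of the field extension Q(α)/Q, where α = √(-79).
[Q(α):Q] = 2

[Q(α):Q] equals the degree of the minimal polynomial of α. Here α^2 = -79 and x^2 + 79 is irreducible (d = -79 is squarefree, ≠ 1, hence not a square), so deg(m_α) = 2. Thus [Q(α):Q] = 2.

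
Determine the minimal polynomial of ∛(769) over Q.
m_α(x) = x^3 - 769

α satisfies α^3 = 769, so x^3 - 769 annihilates α. By the rational root test, a rational root p/q (in lowest terms) of x^3 - 769 would satisfy p^3 = 769 q^3, forcing q = 1 and p^3 = 769; but 769 is not a perfect cube, contradiction. A monic cubic over Q with no rational root is irreducible (any nontrivial factorization would include a linear factor). Hence x^3 - 769 is the minimal polynomial of α, and in particular [Q(α):Q] = 3.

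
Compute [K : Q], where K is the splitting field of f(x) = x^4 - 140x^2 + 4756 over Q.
[K : Q] = 4

Solving the quadratic in x^2: x^2 = (140 ± √(140^2 - 4·4756))/2 = (140 ± √576)/2 = (140 ± 24)/2, giving x^2 = 58 or x^2 = 82. So f(x) = (x^2 - 58)(x^2 - 82) and the roots of f are ±√58, ±√82. Hence the splitting field is K = Q(√58, √82). Since 58 and 82 are distinct squarefree integers > 1, their product 4756 is not a perfect square, so √82 ∉ Q(√58). By the tower law [K:Q] = [Q(√58,√82):Q(√58)] · [Q(√58):Q] = 2 · 2 = 4.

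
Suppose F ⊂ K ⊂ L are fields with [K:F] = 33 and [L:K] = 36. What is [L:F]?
[L:F] = 1188

The tower law says that for any tower of field extensions F ⊂ K ⊂ L with finite degrees, [L:F] = [L:K] · [K:F]. Here this gives [L:F] = 36 · 33 = 1188.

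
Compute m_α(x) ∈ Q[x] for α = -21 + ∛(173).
m_α(x) = x^3 + 63x^2 + 1323x + 9088

Set β = α + 21 = ∛(173), so β^3 = 173. Then (α + 21)^3 - 173 = 0, i.e. α is a root of g(x) = (x + 21)^3 - 173 = x^3 + 63x^2 + 1323x + 9088. Since g(x) = h(x + 21) where h(x) = x^3 - 173, and h is irreducible over Q (because 173 is not a perfect cube, so h has no rational root, and a monic cubic with no rational root is irreducible), g is also irreducible (irreducibility is preserved under the substitution x → x + 21). Hence m_α(x) = x^3 + 63x^2 + 1323x + 9088.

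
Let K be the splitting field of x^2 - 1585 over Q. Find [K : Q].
[K : Q] = 2

f(x) = x^2 - 1585 factors as (x - √1585)(x + √1585). The splitting field is K = Q(√1585). Since 1585 is squarefree and > 1, it is not a perfect square, so x^2 - 1585 is irreducible over Q and [Q(√1585) : Q] = 2. Hence [K : Q] = 2.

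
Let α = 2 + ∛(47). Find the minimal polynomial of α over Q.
m_α(x) = x^3 - 6x^2 + 12x - 55

Set β = α - 2 = ∛(47), so β^3 = 47. Then (α - 2)^3 - 47 = 0, i.e. α is a root of g(x) = (x - 2)^3 - 47 = x^3 - 6x^2 + 12x - 55. Since g(x) = h(x - 2) where h(x) = x^3 - 47, and h is irreducible over Q (because 47 is not a perfect cube, so h has no rational root, and a monic cubic with no rational root is irreducible), g is also irreducible (irreducibility is preserved under the substitution x → x - 2). Hence m_α(x) = x^3 - 6x^2 + 12x - 55.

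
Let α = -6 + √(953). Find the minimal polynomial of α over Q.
m_α(x) = x^2 + 12x - 917

From α + 6 = √(953), squaring gives (α + 6)^2 = 953, i.e. α^2 + 12α + 36 = 953, so α^2 + 12α - 917 = 0. The discriminant of x^2 + 12x - 917 is (12)^2 - 4·(-917) = 144 + 3668 = 3812, and 4·(953) is not a perfect square in Q since 953 is squarefree and ≠ 1. Hence x^2 + 12x - 917 is irreducible over Q and is the minimal polynomial of α.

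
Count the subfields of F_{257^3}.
F_{257^3} has 2 subfields

The subfields of F_{p^n} are exactly the fields F_{p^d} for d | n (each is the fixed field of the unique index-d subgroup of Gal(F_{p^n}/F_p) ≅ Z/nZ). The divisors of n = 3 are {1, 3}, giving 2 subfields: F_{257^1}, F_{257^3}.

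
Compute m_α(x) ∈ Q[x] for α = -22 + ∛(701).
m_α(x) = x^3 + 66x^2 + 1452x + 9947

Set β = α + 22 = ∛(701), so β^3 = 701. Then (α + 22)^3 - 701 = 0, i.e. α is a root of g(x) = (x + 22)^3 - 701 = x^3 + 66x^2 + 1452x + 9947. Since g(x) = h(x + 22) where h(x) = x^3 - 701, and h is irreducible over Q (because 701 is not a perfect cube, so h has no rational root, and a monic cubic with no rational root is irreducible), g is also irreducible (irreducibility is preserved under the substitution x → x + 22). Hence m_α(x) = x^3 + 66x^2 + 1452x + 9947.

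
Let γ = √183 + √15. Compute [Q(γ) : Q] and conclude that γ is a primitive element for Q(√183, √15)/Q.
[Q(γ) : Q] = 4 (equivalently, Q(γ) = Q(√183, √15))

Obviously Q(γ) ⊆ Q(√183, √15), and [Q(√183, √15):Q] = 4 (since 183, 15 are distinct squarefree integers > 1 with 2745 not a perfect square). To show equality we compute the minimal polynomial of γ. From γ = √183 + √15: γ^2 = 183 + 2√(2745) + 15 = 198 + 2√(2745), so γ^2 - 198 = 2√(2745); squaring, (γ^2 - 198)^2 = 4·2745, i.e. γ^4 - 396γ^2 + 39204 - 10980 = 0, i.e. γ^4 - 396γ^2 + 28224 = 0. So γ is a root of x^4 - 396x^2 + 28224. This polynomial is irreducible over Q: it has no rational root (each ±√183 ± √15 is irrational), and any factorization into two quadratics over Q would force √(2745) ∈ Q (pairing opposite roots) or √183, √15 ∈ Q (other pairings), all impossible. Hence [Q(γ):Q] = 4 = [Q(√183, √15):Q], so Q(γ) = Q(√183, √15).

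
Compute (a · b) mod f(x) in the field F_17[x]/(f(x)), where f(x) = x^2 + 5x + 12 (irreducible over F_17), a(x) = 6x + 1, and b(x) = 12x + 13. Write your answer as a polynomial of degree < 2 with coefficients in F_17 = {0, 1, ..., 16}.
a · b ≡ 2x + 16 (mod f(x))

Multiply in F_17[x]: a(x)·b(x) = (6x + 1)·(12x + 13) = 4x^2 + 5x + 13. This has degree ≥ 2, so divide by f(x) over F_17: 4x^2 + 5x + 13 = (4)·(x^2 + 5x + 12) + (2x + 16). Hence a·b ≡ 2x + 16 (mod f). (F_17[x]/(f) is a field with 17^2 = 289 elements since f is irreducible of degree 2.)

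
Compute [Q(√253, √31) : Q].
[Q(√253, √31) : Q] = 4

[Q(√253):Q] = 2 (min poly x^2 - 253, irreducible since 253 is squarefree > 1). For the top step, suppose √31 ∈ Q(√253), say √31 = c + d√253 with c, d ∈ Q. Squaring: 31 = c^2 + 253d^2 + 2cd√253. Since √253 ∉ Q this forces 2cd = 0. If d = 0 then √31 = c ∈ Q, contradicting 31 squarefree > 1. If c = 0 then 31 = 253d^2, so 253·31 = (253d)^2 is a perfect square in Q — but 253·31 = 7843 is not a perfect square (since 253 and 31 are distinct squarefree integers). Contradiction. Hence √31 ∉ Q(√253), so x^2 - 31 stays irreducible over Q(√253) and [Q(√253, √31) : Q(√253)] = 2. By the tower law, [Q(√253, √31) : Q] = 2 · 2 = 4.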